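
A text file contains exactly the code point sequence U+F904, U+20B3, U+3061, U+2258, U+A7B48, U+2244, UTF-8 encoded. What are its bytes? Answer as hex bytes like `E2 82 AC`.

U+F904: 3-byte form → EF A4 84.
U+20B3: 3-byte form → E2 82 B3.
U+3061: 3-byte form → E3 81 A1.
U+2258: 3-byte form → E2 89 98.
U+A7B48: 4-byte form → F2 A7 AD 88.
U+2244: 3-byte form → E2 89 84.
Concatenated (19 bytes): EF A4 84 E2 82 B3 E3 81 A1 E2 89 98 F2 A7 AD 88 E2 89 84.

EF A4 84 E2 82 B3 E3 81 A1 E2 89 98 F2 A7 AD 88 E2 89 84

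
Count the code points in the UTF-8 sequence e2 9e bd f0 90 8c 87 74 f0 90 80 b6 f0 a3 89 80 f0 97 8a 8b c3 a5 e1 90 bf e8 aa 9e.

Byte at offset 0: 0xE2 = 11100010 → 3-byte char (#1). Advance 3.
Byte at offset 3: 0xF0 = 11110000 → 4-byte char (#2). Advance 4.
Byte at offset 7: 0x74 = 01110100 → 1-byte char (#3). Advance 1.
Byte at offset 8: 0xF0 = 11110000 → 4-byte char (#4). Advance 4.
Byte at offset 12: 0xF0 = 11110000 → 4-byte char (#5). Advance 4.
Byte at offset 16: 0xF0 = 11110000 → 4-byte char (#6). Advance 4.
Byte at offset 20: 0xC3 = 11000011 → 2-byte char (#7). Advance 2.
Byte at offset 22: 0xE1 = 11100001 → 3-byte char (#8). Advance 3.
Byte at offset 25: 0xE8 = 11101000 → 3-byte char (#9). Advance 3.
Reached end at offset 28 after 9 code points.

9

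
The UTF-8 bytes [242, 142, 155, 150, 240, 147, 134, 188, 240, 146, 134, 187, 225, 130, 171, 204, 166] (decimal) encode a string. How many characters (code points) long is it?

Byte at offset 0: 0xF2 = 11110010 → 4-byte char (#1). Advance 4.
Byte at offset 4: 0xF0 = 11110000 → 4-byte char (#2). Advance 4.
Byte at offset 8: 0xF0 = 11110000 → 4-byte char (#3). Advance 4.
Byte at offset 12: 0xE1 = 11100001 → 3-byte char (#4). Advance 3.
Byte at offset 15: 0xCC = 11001100 → 2-byte char (#5). Advance 2.
Reached end at offset 17 after 5 code points.

5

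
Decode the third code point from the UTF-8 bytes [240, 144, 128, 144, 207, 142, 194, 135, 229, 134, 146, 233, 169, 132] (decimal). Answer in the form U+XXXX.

Offset 0: leading byte 0xF0 = 11110000 → 4-byte char #1 = F0 90 80 90.
Offset 4: leading byte 0xCF = 11001111 → 2-byte char #2 = CF 8E.
Offset 6: leading byte 0xC2 = 11000010 → 2-byte char #3 = C2 87.
Leading byte 0xC2 = 11000010 matches 110xxxxx → 2-byte sequence.
Byte 1: 0xC2 = 11000010, payload 00010 (5 bits).
Byte 2: 0x87 = 10000111 (10xxxxxx ✓), payload 000111.
Concatenate: 00010000111 = 0x87 (11 bits → U+0087).

U+0087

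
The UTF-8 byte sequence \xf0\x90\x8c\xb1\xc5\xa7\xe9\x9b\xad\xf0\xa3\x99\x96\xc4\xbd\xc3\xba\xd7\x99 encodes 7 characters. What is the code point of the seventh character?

U+05D9

Offset 0: leading byte 0xF0 = 11110000 → 4-byte char #1 = F0 90 8C B1.
Offset 4: leading byte 0xC5 = 11000101 → 2-byte char #2 = C5 A7.
Offset 6: leading byte 0xE9 = 11101001 → 3-byte char #3 = E9 9B AD.
Offset 9: leading byte 0xF0 = 11110000 → 4-byte char #4 = F0 A3 99 96.
Offset 13: leading byte 0xC4 = 11000100 → 2-byte char #5 = C4 BD.
Offset 15: leading byte 0xC3 = 11000011 → 2-byte char #6 = C3 BA.
Offset 17: leading byte 0xD7 = 11010111 → 2-byte char #7 = D7 99.
Leading byte 0xD7 = 11010111 matches 110xxxxx → 2-byte sequence.
Byte 1: 0xD7 = 11010111, payload 10111 (5 bits).
Byte 2: 0x99 = 10011001 (10xxxxxx ✓), payload 011001.
Concatenate: 10111011001 = 0x5D9 (11 bits → U+05D9).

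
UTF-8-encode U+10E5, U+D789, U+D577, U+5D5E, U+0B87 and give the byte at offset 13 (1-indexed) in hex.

0xE0

1-indexed offset 13 is 0-indexed offset 12.
U+10E5 → 3-byte form E1 83 A5 at offsets 0–2.
U+D789 → 3-byte form ED 9E 89 at offsets 3–5.
U+D577 → 3-byte form ED 95 B7 at offsets 6–8.
U+5D5E → 3-byte form E5 B5 9E at offsets 9–11.
U+0B87 → 3-byte form E0 AE 87 at offsets 12–14.
Offset 12 falls in char 5's range; it's byte 1 of E0 AE 87 = 0xE0.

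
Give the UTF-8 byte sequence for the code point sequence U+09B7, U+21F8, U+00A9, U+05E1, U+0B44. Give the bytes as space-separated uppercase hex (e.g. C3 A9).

U+09B7: 3-byte form → E0 A6 B7.
U+21F8: 3-byte form → E2 87 B8.
U+00A9: 2-byte form → C2 A9.
U+05E1: 2-byte form → D7 A1.
U+0B44: 3-byte form → E0 AD 84.
Concatenated (13 bytes): E0 A6 B7 E2 87 B8 C2 A9 D7 A1 E0 AD 84.

E0 A6 B7 E2 87 B8 C2 A9 D7 A1 E0 AD 84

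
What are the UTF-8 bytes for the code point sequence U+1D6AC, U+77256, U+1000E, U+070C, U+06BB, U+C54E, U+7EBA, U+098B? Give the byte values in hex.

U+1D6AC: 4-byte form → F0 9D 9A AC.
U+77256: 4-byte form → F1 B7 89 96.
U+1000E: 4-byte form → F0 90 80 8E.
U+070C: 2-byte form → DC 8C.
U+06BB: 2-byte form → DA BB.
U+C54E: 3-byte form → EC 95 8E.
U+7EBA: 3-byte form → E7 BA BA.
U+098B: 3-byte form → E0 A6 8B.
Concatenated (25 bytes): F0 9D 9A AC F1 B7 89 96 F0 90 80 8E DC 8C DA BB EC 95 8E E7 BA BA E0 A6 8B.

F0 9D 9A AC F1 B7 89 96 F0 90 80 8E DC 8C DA BB EC 95 8E E7 BA BA E0 A6 8B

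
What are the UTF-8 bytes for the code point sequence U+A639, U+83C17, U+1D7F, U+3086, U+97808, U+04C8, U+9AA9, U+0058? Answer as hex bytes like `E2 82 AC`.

EA 98 B9 F2 83 B0 97 E1 B5 BF E3 82 86 F2 97 A0 88 D3 88 E9 AA A9 58

U+A639: 3-byte form → EA 98 B9.
U+83C17: 4-byte form → F2 83 B0 97.
U+1D7F: 3-byte form → E1 B5 BF.
U+3086: 3-byte form → E3 82 86.
U+97808: 4-byte form → F2 97 A0 88.
U+04C8: 2-byte form → D3 88.
U+9AA9: 3-byte form → E9 AA A9.
U+0058: 1-byte form → 58.
Concatenated (23 bytes): EA 98 B9 F2 83 B0 97 E1 B5 BF E3 82 86 F2 97 A0 88 D3 88 E9 AA A9 58.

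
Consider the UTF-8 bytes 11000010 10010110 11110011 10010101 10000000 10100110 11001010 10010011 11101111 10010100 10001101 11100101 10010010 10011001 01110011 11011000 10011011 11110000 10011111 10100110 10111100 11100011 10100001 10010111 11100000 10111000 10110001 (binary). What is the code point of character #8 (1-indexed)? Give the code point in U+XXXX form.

Offset 0: leading byte 0xC2 = 11000010 → 2-byte char #1 = C2 96.
Offset 2: leading byte 0xF3 = 11110011 → 4-byte char #2 = F3 95 80 A6.
Offset 6: leading byte 0xCA = 11001010 → 2-byte char #3 = CA 93.
Offset 8: leading byte 0xEF = 11101111 → 3-byte char #4 = EF 94 8D.
Offset 11: leading byte 0xE5 = 11100101 → 3-byte char #5 = E5 92 99.
Offset 14: leading byte 0x73 = 01110011 → 1-byte char #6 = 73.
Offset 15: leading byte 0xD8 = 11011000 → 2-byte char #7 = D8 9B.
Offset 17: leading byte 0xF0 = 11110000 → 4-byte char #8 = F0 9F A6 BC.
Leading byte 0xF0 = 11110000 matches 11110xxx → 4-byte sequence.
Byte 1: 0xF0 = 11110000, payload 000 (3 bits).
Byte 2: 0x9F = 10011111 (10xxxxxx ✓), payload 011111.
Byte 3: 0xA6 = 10100110 (10xxxxxx ✓), payload 100110.
Byte 4: 0xBC = 10111100 (10xxxxxx ✓), payload 111100.
Concatenate: 000011111100110111100 = 0x1F9BC (21 bits → U+1F9BC).

U+1F9BC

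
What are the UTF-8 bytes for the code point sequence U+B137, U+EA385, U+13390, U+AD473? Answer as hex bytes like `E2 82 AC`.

EB 84 B7 F3 AA 8E 85 F0 93 8E 90 F2 AD 91 B3

U+B137: 3-byte form → EB 84 B7.
U+EA385: 4-byte form → F3 AA 8E 85.
U+13390: 4-byte form → F0 93 8E 90.
U+AD473: 4-byte form → F2 AD 91 B3.
Concatenated (15 bytes): EB 84 B7 F3 AA 8E 85 F0 93 8E 90 F2 AD 91 B3.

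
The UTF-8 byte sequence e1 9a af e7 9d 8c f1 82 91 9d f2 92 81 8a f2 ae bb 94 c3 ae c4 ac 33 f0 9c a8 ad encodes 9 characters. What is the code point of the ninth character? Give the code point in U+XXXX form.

Offset 0: leading byte 0xE1 = 11100001 → 3-byte char #1 = E1 9A AF.
Offset 3: leading byte 0xE7 = 11100111 → 3-byte char #2 = E7 9D 8C.
Offset 6: leading byte 0xF1 = 11110001 → 4-byte char #3 = F1 82 91 9D.
Offset 10: leading byte 0xF2 = 11110010 → 4-byte char #4 = F2 92 81 8A.
Offset 14: leading byte 0xF2 = 11110010 → 4-byte char #5 = F2 AE BB 94.
Offset 18: leading byte 0xC3 = 11000011 → 2-byte char #6 = C3 AE.
Offset 20: leading byte 0xC4 = 11000100 → 2-byte char #7 = C4 AC.
Offset 22: leading byte 0x33 = 00110011 → 1-byte char #8 = 33.
Offset 23: leading byte 0xF0 = 11110000 → 4-byte char #9 = F0 9C A8 AD.
Leading byte 0xF0 = 11110000 matches 11110xxx → 4-byte sequence.
Byte 1: 0xF0 = 11110000, payload 000 (3 bits).
Byte 2: 0x9C = 10011100 (10xxxxxx ✓), payload 011100.
Byte 3: 0xA8 = 10101000 (10xxxxxx ✓), payload 101000.
Byte 4: 0xAD = 10101101 (10xxxxxx ✓), payload 101101.
Concatenate: 000011100101000101101 = 0x1CA2D (21 bits → U+1CA2D).

U+1CA2D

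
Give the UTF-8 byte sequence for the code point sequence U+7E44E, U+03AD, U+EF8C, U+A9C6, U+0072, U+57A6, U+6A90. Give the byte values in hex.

U+7E44E: 4-byte form → F1 BE 91 8E.
U+03AD: 2-byte form → CE AD.
U+EF8C: 3-byte form → EE BE 8C.
U+A9C6: 3-byte form → EA A7 86.
U+0072: 1-byte form → 72.
U+57A6: 3-byte form → E5 9E A6.
U+6A90: 3-byte form → E6 AA 90.
Concatenated (19 bytes): F1 BE 91 8E CE AD EE BE 8C EA A7 86 72 E5 9E A6 E6 AA 90.

F1 BE 91 8E CE AD EE BE 8C EA A7 86 72 E5 9E A6 E6 AA 90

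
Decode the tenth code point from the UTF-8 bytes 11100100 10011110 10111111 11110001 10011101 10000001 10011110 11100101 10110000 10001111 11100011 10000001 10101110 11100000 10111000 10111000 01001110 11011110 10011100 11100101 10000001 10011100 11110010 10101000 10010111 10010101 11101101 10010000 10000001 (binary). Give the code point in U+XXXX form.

U+D401

Offset 0: leading byte 0xE4 = 11100100 → 3-byte char #1 = E4 9E BF.
Offset 3: leading byte 0xF1 = 11110001 → 4-byte char #2 = F1 9D 81 9E.
Offset 7: leading byte 0xE5 = 11100101 → 3-byte char #3 = E5 B0 8F.
Offset 10: leading byte 0xE3 = 11100011 → 3-byte char #4 = E3 81 AE.
Offset 13: leading byte 0xE0 = 11100000 → 3-byte char #5 = E0 B8 B8.
Offset 16: leading byte 0x4E = 01001110 → 1-byte char #6 = 4E.
Offset 17: leading byte 0xDE = 11011110 → 2-byte char #7 = DE 9C.
Offset 19: leading byte 0xE5 = 11100101 → 3-byte char #8 = E5 81 9C.
Offset 22: leading byte 0xF2 = 11110010 → 4-byte char #9 = F2 A8 97 95.
Offset 26: leading byte 0xED = 11101101 → 3-byte char #10 = ED 90 81.
Leading byte 0xED = 11101101 matches 1110xxxx → 3-byte sequence.
Byte 1: 0xED = 11101101, payload 1101 (4 bits).
Byte 2: 0x90 = 10010000 (10xxxxxx ✓), payload 010000.
Byte 3: 0x81 = 10000001 (10xxxxxx ✓), payload 000001.
Concatenate: 1101010000000001 = 0xD401 (16 bits → U+D401).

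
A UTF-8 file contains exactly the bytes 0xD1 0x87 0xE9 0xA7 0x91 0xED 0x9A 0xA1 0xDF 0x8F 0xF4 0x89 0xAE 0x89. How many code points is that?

5

Byte at offset 0: 0xD1 = 11010001 → 2-byte char (#1). Advance 2.
Byte at offset 2: 0xE9 = 11101001 → 3-byte char (#2). Advance 3.
Byte at offset 5: 0xED = 11101101 → 3-byte char (#3). Advance 3.
Byte at offset 8: 0xDF = 11011111 → 2-byte char (#4). Advance 2.
Byte at offset 10: 0xF4 = 11110100 → 4-byte char (#5). Advance 4.
Reached end at offset 14 after 5 code points.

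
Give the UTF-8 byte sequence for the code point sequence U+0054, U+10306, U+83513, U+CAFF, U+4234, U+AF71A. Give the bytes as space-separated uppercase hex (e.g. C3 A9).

U+0054: 1-byte form → 54.
U+10306: 4-byte form → F0 90 8C 86.
U+83513: 4-byte form → F2 83 94 93.
U+CAFF: 3-byte form → EC AB BF.
U+4234: 3-byte form → E4 88 B4.
U+AF71A: 4-byte form → F2 AF 9C 9A.
Concatenated (19 bytes): 54 F0 90 8C 86 F2 83 94 93 EC AB BF E4 88 B4 F2 AF 9C 9A.

54 F0 90 8C 86 F2 83 94 93 EC AB BF E4 88 B4 F2 AF 9C 9A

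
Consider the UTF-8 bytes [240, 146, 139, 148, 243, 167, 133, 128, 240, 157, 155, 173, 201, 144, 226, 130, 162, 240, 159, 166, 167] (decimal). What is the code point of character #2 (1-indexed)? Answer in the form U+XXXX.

U+E7140

Offset 0: leading byte 0xF0 = 11110000 → 4-byte char #1 = F0 92 8B 94.
Offset 4: leading byte 0xF3 = 11110011 → 4-byte char #2 = F3 A7 85 80.
Leading byte 0xF3 = 11110011 matches 11110xxx → 4-byte sequence.
Byte 1: 0xF3 = 11110011, payload 011 (3 bits).
Byte 2: 0xA7 = 10100111 (10xxxxxx ✓), payload 100111.
Byte 3: 0x85 = 10000101 (10xxxxxx ✓), payload 000101.
Byte 4: 0x80 = 10000000 (10xxxxxx ✓), payload 000000.
Concatenate: 011100111000101000000 = 0xE7140 (21 bits → U+E7140).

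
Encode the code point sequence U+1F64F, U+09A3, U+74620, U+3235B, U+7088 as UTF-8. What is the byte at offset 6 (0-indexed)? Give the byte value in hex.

0xA3

U+1F64F → 4-byte form F0 9F 99 8F at offsets 0–3.
U+09A3 → 3-byte form E0 A6 A3 at offsets 4–6.
Offset 6 falls in char 2's range; it's byte 3 of E0 A6 A3 = 0xA3.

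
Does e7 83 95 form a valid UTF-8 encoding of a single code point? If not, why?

Leading byte 0xE7 = 11100111 → 3-byte form.
Continuation bytes 0x83=10000011, 0x95=10010101 all match 10xxxxxx.
Decoded value 0x70D5 is ≥ 0x800 (shortest form) and not a surrogate.

valid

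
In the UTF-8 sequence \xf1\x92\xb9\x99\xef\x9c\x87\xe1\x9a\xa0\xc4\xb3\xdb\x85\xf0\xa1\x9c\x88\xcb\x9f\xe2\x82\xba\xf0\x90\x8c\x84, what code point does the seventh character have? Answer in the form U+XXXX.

Offset 0: leading byte 0xF1 = 11110001 → 4-byte char #1 = F1 92 B9 99.
Offset 4: leading byte 0xEF = 11101111 → 3-byte char #2 = EF 9C 87.
Offset 7: leading byte 0xE1 = 11100001 → 3-byte char #3 = E1 9A A0.
Offset 10: leading byte 0xC4 = 11000100 → 2-byte char #4 = C4 B3.
Offset 12: leading byte 0xDB = 11011011 → 2-byte char #5 = DB 85.
Offset 14: leading byte 0xF0 = 11110000 → 4-byte char #6 = F0 A1 9C 88.
Offset 18: leading byte 0xCB = 11001011 → 2-byte char #7 = CB 9F.
Leading byte 0xCB = 11001011 matches 110xxxxx → 2-byte sequence.
Byte 1: 0xCB = 11001011, payload 01011 (5 bits).
Byte 2: 0x9F = 10011111 (10xxxxxx ✓), payload 011111.
Concatenate: 01011011111 = 0x2DF (11 bits → U+02DF).

U+02DF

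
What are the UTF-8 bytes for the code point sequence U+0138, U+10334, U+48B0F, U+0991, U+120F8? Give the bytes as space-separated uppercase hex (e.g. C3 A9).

C4 B8 F0 90 8C B4 F1 88 AC 8F E0 A6 91 F0 92 83 B8

U+0138: 2-byte form → C4 B8.
U+10334: 4-byte form → F0 90 8C B4.
U+48B0F: 4-byte form → F1 88 AC 8F.
U+0991: 3-byte form → E0 A6 91.
U+120F8: 4-byte form → F0 92 83 B8.
Concatenated (17 bytes): C4 B8 F0 90 8C B4 F1 88 AC 8F E0 A6 91 F0 92 83 B8.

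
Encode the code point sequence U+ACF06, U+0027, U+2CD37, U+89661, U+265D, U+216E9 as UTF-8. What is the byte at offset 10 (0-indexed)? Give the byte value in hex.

U+ACF06 → 4-byte form F2 AC BC 86 at offsets 0–3.
U+0027 → 1-byte form 27 at offsets 4–4.
U+2CD37 → 4-byte form F0 AC B4 B7 at offsets 5–8.
U+89661 → 4-byte form F2 89 99 A1 at offsets 9–12.
Offset 10 falls in char 4's range; it's byte 2 of F2 89 99 A1 = 0x89.

0x89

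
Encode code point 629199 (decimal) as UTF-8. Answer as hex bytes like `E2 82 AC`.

U+999CF = 0x999CF = 629199 decimal. In range U+10000–U+10FFFF → 4-byte form: 11110xxx 10xxxxxx 10xxxxxx 10xxxxxx.
Binary (21 bits): 010011001100111001111.
Split 3+6+6+6: 010 | 011001 | 100111 | 001111.
Byte 1: 11110010 = 0xF2.
Byte 2: 10011001 = 0x99.
Byte 3: 10100111 = 0xA7.
Byte 4: 10001111 = 0x8F.

F2 99 A7 8F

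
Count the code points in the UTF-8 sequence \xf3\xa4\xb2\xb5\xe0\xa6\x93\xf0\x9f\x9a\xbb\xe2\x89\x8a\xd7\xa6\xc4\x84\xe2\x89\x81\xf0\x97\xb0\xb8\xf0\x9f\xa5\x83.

Byte at offset 0: 0xF3 = 11110011 → 4-byte char (#1). Advance 4.
Byte at offset 4: 0xE0 = 11100000 → 3-byte char (#2). Advance 3.
Byte at offset 7: 0xF0 = 11110000 → 4-byte char (#3). Advance 4.
Byte at offset 11: 0xE2 = 11100010 → 3-byte char (#4). Advance 3.
Byte at offset 14: 0xD7 = 11010111 → 2-byte char (#5). Advance 2.
Byte at offset 16: 0xC4 = 11000100 → 2-byte char (#6). Advance 2.
Byte at offset 18: 0xE2 = 11100010 → 3-byte char (#7). Advance 3.
Byte at offset 21: 0xF0 = 11110000 → 4-byte char (#8). Advance 4.
Byte at offset 25: 0xF0 = 11110000 → 4-byte char (#9). Advance 4.
Reached end at offset 29 after 9 code points.

9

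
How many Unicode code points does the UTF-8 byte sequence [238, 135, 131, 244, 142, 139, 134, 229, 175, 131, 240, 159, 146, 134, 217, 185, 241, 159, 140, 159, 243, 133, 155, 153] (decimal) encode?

7

Byte at offset 0: 0xEE = 11101110 → 3-byte char (#1). Advance 3.
Byte at offset 3: 0xF4 = 11110100 → 4-byte char (#2). Advance 4.
Byte at offset 7: 0xE5 = 11100101 → 3-byte char (#3). Advance 3.
Byte at offset 10: 0xF0 = 11110000 → 4-byte char (#4). Advance 4.
Byte at offset 14: 0xD9 = 11011001 → 2-byte char (#5). Advance 2.
Byte at offset 16: 0xF1 = 11110001 → 4-byte char (#6). Advance 4.
Byte at offset 20: 0xF3 = 11110011 → 4-byte char (#7). Advance 4.
Reached end at offset 24 after 7 code points.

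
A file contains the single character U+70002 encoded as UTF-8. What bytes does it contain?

U+70002 = 0x70002 = 458754 decimal. In range U+10000–U+10FFFF → 4-byte form: 11110xxx 10xxxxxx 10xxxxxx 10xxxxxx.
Binary (21 bits): 001110000000000000010.
Split 3+6+6+6: 001 | 110000 | 000000 | 000010.
Byte 1: 11110001 = 0xF1.
Byte 2: 10110000 = 0xB0.
Byte 3: 10000000 = 0x80.
Byte 4: 10000010 = 0x82.

F1 B0 80 82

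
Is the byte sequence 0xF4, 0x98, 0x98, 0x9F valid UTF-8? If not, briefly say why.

invalid (encodes a value above U+10FFFF)

Leading byte 0xF4 = 11110100 → 4-byte form.
Payload = 0x11861F, which exceeds U+10FFFF, the maximum Unicode code point. (Leading bytes F5–FF, or F4 followed by ≥ 0x90, are invalid.)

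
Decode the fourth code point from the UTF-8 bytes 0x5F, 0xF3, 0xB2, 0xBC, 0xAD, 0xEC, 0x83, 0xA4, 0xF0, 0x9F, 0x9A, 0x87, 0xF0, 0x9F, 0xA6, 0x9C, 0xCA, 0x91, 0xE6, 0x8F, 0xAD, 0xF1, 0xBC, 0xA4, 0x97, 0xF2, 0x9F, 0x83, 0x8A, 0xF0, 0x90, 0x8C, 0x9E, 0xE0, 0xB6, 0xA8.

U+1F687

Offset 0: leading byte 0x5F = 01011111 → 1-byte char #1 = 5F.
Offset 1: leading byte 0xF3 = 11110011 → 4-byte char #2 = F3 B2 BC AD.
Offset 5: leading byte 0xEC = 11101100 → 3-byte char #3 = EC 83 A4.
Offset 8: leading byte 0xF0 = 11110000 → 4-byte char #4 = F0 9F 9A 87.
Leading byte 0xF0 = 11110000 matches 11110xxx → 4-byte sequence.
Byte 1: 0xF0 = 11110000, payload 000 (3 bits).
Byte 2: 0x9F = 10011111 (10xxxxxx ✓), payload 011111.
Byte 3: 0x9A = 10011010 (10xxxxxx ✓), payload 011010.
Byte 4: 0x87 = 10000111 (10xxxxxx ✓), payload 000111.
Concatenate: 000011111011010000111 = 0x1F687 (21 bits → U+1F687).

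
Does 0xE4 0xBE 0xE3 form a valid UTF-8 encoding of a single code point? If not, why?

Leading byte 0xE4 = 11100100 → 3-byte form.
Byte 3 is 0xE3 = 11100011, which is not 10xxxxxx — expected a continuation byte.

invalid (non-continuation byte where continuation expected)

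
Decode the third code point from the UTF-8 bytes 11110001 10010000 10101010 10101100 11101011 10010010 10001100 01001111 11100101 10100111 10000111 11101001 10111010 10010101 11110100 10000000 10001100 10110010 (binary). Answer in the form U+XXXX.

Offset 0: leading byte 0xF1 = 11110001 → 4-byte char #1 = F1 90 AA AC.
Offset 4: leading byte 0xEB = 11101011 → 3-byte char #2 = EB 92 8C.
Offset 7: leading byte 0x4F = 01001111 → 1-byte char #3 = 4F.
Leading byte 0x4F = 01001111 matches 0xxxxxxx → 1-byte sequence.
Byte 1: 0x4F = 01001111, payload 1001111 (7 bits).
Concatenate: 1001111 = 0x4F (7 bits → U+004F).

U+004F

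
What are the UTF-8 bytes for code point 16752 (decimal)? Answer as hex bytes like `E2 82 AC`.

E4 85 B0

U+4170 = 0x4170 = 16752 decimal. In range U+0800–U+FFFF → 3-byte form: 1110xxxx 10xxxxxx 10xxxxxx.
Binary (16 bits): 0100000101110000.
Split 4+6+6: 0100 | 000101 | 110000.
Byte 1: 11100100 = 0xE4.
Byte 2: 10000101 = 0x85.
Byte 3: 10110000 = 0xB0.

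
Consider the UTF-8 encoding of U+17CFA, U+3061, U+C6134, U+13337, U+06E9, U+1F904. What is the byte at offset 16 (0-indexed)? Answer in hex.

U+17CFA → 4-byte form F0 97 B3 BA at offsets 0–3.
U+3061 → 3-byte form E3 81 A1 at offsets 4–6.
U+C6134 → 4-byte form F3 86 84 B4 at offsets 7–10.
U+13337 → 4-byte form F0 93 8C B7 at offsets 11–14.
U+06E9 → 2-byte form DB A9 at offsets 15–16.
Offset 16 falls in char 5's range; it's byte 2 of DB A9 = 0xA9.

0xA9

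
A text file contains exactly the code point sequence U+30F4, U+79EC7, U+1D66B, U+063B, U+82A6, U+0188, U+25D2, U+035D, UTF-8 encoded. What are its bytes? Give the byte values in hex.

E3 83 B4 F1 B9 BB 87 F0 9D 99 AB D8 BB E8 8A A6 C6 88 E2 97 92 CD 9D

U+30F4: 3-byte form → E3 83 B4.
U+79EC7: 4-byte form → F1 B9 BB 87.
U+1D66B: 4-byte form → F0 9D 99 AB.
U+063B: 2-byte form → D8 BB.
U+82A6: 3-byte form → E8 8A A6.
U+0188: 2-byte form → C6 88.
U+25D2: 3-byte form → E2 97 92.
U+035D: 2-byte form → CD 9D.
Concatenated (23 bytes): E3 83 B4 F1 B9 BB 87 F0 9D 99 AB D8 BB E8 8A A6 C6 88 E2 97 92 CD 9D.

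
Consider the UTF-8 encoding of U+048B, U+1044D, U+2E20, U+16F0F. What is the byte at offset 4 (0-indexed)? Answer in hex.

U+048B → 2-byte form D2 8B at offsets 0–1.
U+1044D → 4-byte form F0 90 91 8D at offsets 2–5.
Offset 4 falls in char 2's range; it's byte 3 of F0 90 91 8D = 0x91.

0x91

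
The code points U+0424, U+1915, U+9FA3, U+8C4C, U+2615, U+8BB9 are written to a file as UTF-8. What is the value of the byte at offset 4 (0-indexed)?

0x95

U+0424 → 2-byte form D0 A4 at offsets 0–1.
U+1915 → 3-byte form E1 A4 95 at offsets 2–4.
Offset 4 falls in char 2's range; it's byte 3 of E1 A4 95 = 0x95.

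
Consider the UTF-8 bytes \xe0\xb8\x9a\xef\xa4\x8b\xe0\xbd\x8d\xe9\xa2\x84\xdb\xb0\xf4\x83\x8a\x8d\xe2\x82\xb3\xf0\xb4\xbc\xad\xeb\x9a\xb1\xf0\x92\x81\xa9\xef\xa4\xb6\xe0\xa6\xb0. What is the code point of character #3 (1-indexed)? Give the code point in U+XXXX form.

Offset 0: leading byte 0xE0 = 11100000 → 3-byte char #1 = E0 B8 9A.
Offset 3: leading byte 0xEF = 11101111 → 3-byte char #2 = EF A4 8B.
Offset 6: leading byte 0xE0 = 11100000 → 3-byte char #3 = E0 BD 8D.
Leading byte 0xE0 = 11100000 matches 1110xxxx → 3-byte sequence.
Byte 1: 0xE0 = 11100000, payload 0000 (4 bits).
Byte 2: 0xBD = 10111101 (10xxxxxx ✓), payload 111101.
Byte 3: 0x8D = 10001101 (10xxxxxx ✓), payload 001101.
Concatenate: 0000111101001101 = 0xF4D (16 bits → U+0F4D).

U+0F4D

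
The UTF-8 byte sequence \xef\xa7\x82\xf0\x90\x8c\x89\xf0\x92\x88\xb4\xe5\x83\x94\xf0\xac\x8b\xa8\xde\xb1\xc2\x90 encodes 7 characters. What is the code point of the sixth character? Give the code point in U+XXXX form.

U+07B1

Offset 0: leading byte 0xEF = 11101111 → 3-byte char #1 = EF A7 82.
Offset 3: leading byte 0xF0 = 11110000 → 4-byte char #2 = F0 90 8C 89.
Offset 7: leading byte 0xF0 = 11110000 → 4-byte char #3 = F0 92 88 B4.
Offset 11: leading byte 0xE5 = 11100101 → 3-byte char #4 = E5 83 94.
Offset 14: leading byte 0xF0 = 11110000 → 4-byte char #5 = F0 AC 8B A8.
Offset 18: leading byte 0xDE = 11011110 → 2-byte char #6 = DE B1.
Leading byte 0xDE = 11011110 matches 110xxxxx → 2-byte sequence.
Byte 1: 0xDE = 11011110, payload 11110 (5 bits).
Byte 2: 0xB1 = 10110001 (10xxxxxx ✓), payload 110001.
Concatenate: 11110110001 = 0x7B1 (11 bits → U+07B1).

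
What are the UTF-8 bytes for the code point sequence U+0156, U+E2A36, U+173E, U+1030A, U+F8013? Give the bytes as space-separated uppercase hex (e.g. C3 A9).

C5 96 F3 A2 A8 B6 E1 9C BE F0 90 8C 8A F3 B8 80 93

U+0156: 2-byte form → C5 96.
U+E2A36: 4-byte form → F3 A2 A8 B6.
U+173E: 3-byte form → E1 9C BE.
U+1030A: 4-byte form → F0 90 8C 8A.
U+F8013: 4-byte form → F3 B8 80 93.
Concatenated (17 bytes): C5 96 F3 A2 A8 B6 E1 9C BE F0 90 8C 8A F3 B8 80 93.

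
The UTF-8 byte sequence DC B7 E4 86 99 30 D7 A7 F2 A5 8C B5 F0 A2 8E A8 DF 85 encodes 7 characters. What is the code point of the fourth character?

Offset 0: leading byte 0xDC = 11011100 → 2-byte char #1 = DC B7.
Offset 2: leading byte 0xE4 = 11100100 → 3-byte char #2 = E4 86 99.
Offset 5: leading byte 0x30 = 00110000 → 1-byte char #3 = 30.
Offset 6: leading byte 0xD7 = 11010111 → 2-byte char #4 = D7 A7.
Leading byte 0xD7 = 11010111 matches 110xxxxx → 2-byte sequence.
Byte 1: 0xD7 = 11010111, payload 10111 (5 bits).
Byte 2: 0xA7 = 10100111 (10xxxxxx ✓), payload 100111.
Concatenate: 10111100111 = 0x5E7 (11 bits → U+05E7).

U+05E7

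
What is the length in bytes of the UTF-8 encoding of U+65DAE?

4

U+65DAE = 0x65DAE. UTF-8 uses 1 byte below 0x80, 2 below 0x800, 3 below 0x10000, 4 up to 0x10FFFF. 0x65DAE is in U+10000–U+10FFFF → 4 bytes.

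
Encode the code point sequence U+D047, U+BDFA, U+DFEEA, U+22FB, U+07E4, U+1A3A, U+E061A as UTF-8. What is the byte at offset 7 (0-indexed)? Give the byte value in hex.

0x9F

U+D047 → 3-byte form ED 81 87 at offsets 0–2.
U+BDFA → 3-byte form EB B7 BA at offsets 3–5.
U+DFEEA → 4-byte form F3 9F BB AA at offsets 6–9.
Offset 7 falls in char 3's range; it's byte 2 of F3 9F BB AA = 0x9F.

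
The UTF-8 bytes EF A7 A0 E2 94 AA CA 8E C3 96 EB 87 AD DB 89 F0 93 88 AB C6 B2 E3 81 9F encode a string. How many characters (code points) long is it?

Byte at offset 0: 0xEF = 11101111 → 3-byte char (#1). Advance 3.
Byte at offset 3: 0xE2 = 11100010 → 3-byte char (#2). Advance 3.
Byte at offset 6: 0xCA = 11001010 → 2-byte char (#3). Advance 2.
Byte at offset 8: 0xC3 = 11000011 → 2-byte char (#4). Advance 2.
Byte at offset 10: 0xEB = 11101011 → 3-byte char (#5). Advance 3.
Byte at offset 13: 0xDB = 11011011 → 2-byte char (#6). Advance 2.
Byte at offset 15: 0xF0 = 11110000 → 4-byte char (#7). Advance 4.
Byte at offset 19: 0xC6 = 11000110 → 2-byte char (#8). Advance 2.
Byte at offset 21: 0xE3 = 11100011 → 3-byte char (#9). Advance 3.
Reached end at offset 24 after 9 code points.

9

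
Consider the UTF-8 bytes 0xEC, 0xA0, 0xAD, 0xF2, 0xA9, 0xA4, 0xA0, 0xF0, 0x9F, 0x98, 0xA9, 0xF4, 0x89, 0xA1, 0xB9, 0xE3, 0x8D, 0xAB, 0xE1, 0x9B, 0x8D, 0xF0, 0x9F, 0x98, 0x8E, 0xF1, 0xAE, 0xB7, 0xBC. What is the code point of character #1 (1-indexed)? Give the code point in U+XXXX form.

Offset 0: leading byte 0xEC = 11101100 → 3-byte char #1 = EC A0 AD.
Leading byte 0xEC = 11101100 matches 1110xxxx → 3-byte sequence.
Byte 1: 0xEC = 11101100, payload 1100 (4 bits).
Byte 2: 0xA0 = 10100000 (10xxxxxx ✓), payload 100000.
Byte 3: 0xAD = 10101101 (10xxxxxx ✓), payload 101101.
Concatenate: 1100100000101101 = 0xC82D (16 bits → U+C82D).

U+C82D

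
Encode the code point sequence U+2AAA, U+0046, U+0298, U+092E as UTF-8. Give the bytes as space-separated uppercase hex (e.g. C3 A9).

E2 AA AA 46 CA 98 E0 A4 AE

U+2AAA: 3-byte form → E2 AA AA.
U+0046: 1-byte form → 46.
U+0298: 2-byte form → CA 98.
U+092E: 3-byte form → E0 A4 AE.
Concatenated (9 bytes): E2 AA AA 46 CA 98 E0 A4 AE.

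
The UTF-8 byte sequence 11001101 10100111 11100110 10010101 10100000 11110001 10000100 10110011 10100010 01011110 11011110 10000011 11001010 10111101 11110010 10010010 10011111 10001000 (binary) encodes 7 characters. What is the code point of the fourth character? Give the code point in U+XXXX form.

Offset 0: leading byte 0xCD = 11001101 → 2-byte char #1 = CD A7.
Offset 2: leading byte 0xE6 = 11100110 → 3-byte char #2 = E6 95 A0.
Offset 5: leading byte 0xF1 = 11110001 → 4-byte char #3 = F1 84 B3 A2.
Offset 9: leading byte 0x5E = 01011110 → 1-byte char #4 = 5E.
Leading byte 0x5E = 01011110 matches 0xxxxxxx → 1-byte sequence.
Byte 1: 0x5E = 01011110, payload 1011110 (7 bits).
Concatenate: 1011110 = 0x5E (7 bits → U+005E).

U+005E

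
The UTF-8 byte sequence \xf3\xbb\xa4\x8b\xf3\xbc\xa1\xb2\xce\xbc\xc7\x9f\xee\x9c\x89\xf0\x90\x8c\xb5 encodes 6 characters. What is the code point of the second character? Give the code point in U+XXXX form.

U+FC872

Offset 0: leading byte 0xF3 = 11110011 → 4-byte char #1 = F3 BB A4 8B.
Offset 4: leading byte 0xF3 = 11110011 → 4-byte char #2 = F3 BC A1 B2.
Leading byte 0xF3 = 11110011 matches 11110xxx → 4-byte sequence.
Byte 1: 0xF3 = 11110011, payload 011 (3 bits).
Byte 2: 0xBC = 10111100 (10xxxxxx ✓), payload 111100.
Byte 3: 0xA1 = 10100001 (10xxxxxx ✓), payload 100001.
Byte 4: 0xB2 = 10110010 (10xxxxxx ✓), payload 110010.
Concatenate: 011111100100001110010 = 0xFC872 (21 bits → U+FC872).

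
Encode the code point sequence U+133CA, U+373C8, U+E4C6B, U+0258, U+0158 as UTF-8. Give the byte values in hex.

U+133CA: 4-byte form → F0 93 8F 8A.
U+373C8: 4-byte form → F0 B7 8F 88.
U+E4C6B: 4-byte form → F3 A4 B1 AB.
U+0258: 2-byte form → C9 98.
U+0158: 2-byte form → C5 98.
Concatenated (16 bytes): F0 93 8F 8A F0 B7 8F 88 F3 A4 B1 AB C9 98 C5 98.

F0 93 8F 8A F0 B7 8F 88 F3 A4 B1 AB C9 98 C5 98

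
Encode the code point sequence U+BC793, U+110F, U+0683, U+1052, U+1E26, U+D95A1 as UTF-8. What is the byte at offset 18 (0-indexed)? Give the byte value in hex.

U+BC793 → 4-byte form F2 BC 9E 93 at offsets 0–3.
U+110F → 3-byte form E1 84 8F at offsets 4–6.
U+0683 → 2-byte form DA 83 at offsets 7–8.
U+1052 → 3-byte form E1 81 92 at offsets 9–11.
U+1E26 → 3-byte form E1 B8 A6 at offsets 12–14.
U+D95A1 → 4-byte form F3 99 96 A1 at offsets 15–18.
Offset 18 falls in char 6's range; it's byte 4 of F3 99 96 A1 = 0xA1.

0xA1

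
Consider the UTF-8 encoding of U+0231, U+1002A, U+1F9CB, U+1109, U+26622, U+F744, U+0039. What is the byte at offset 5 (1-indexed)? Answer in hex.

1-indexed offset 5 is 0-indexed offset 4.
U+0231 → 2-byte form C8 B1 at offsets 0–1.
U+1002A → 4-byte form F0 90 80 AA at offsets 2–5.
Offset 4 falls in char 2's range; it's byte 3 of F0 90 80 AA = 0x80.

0x80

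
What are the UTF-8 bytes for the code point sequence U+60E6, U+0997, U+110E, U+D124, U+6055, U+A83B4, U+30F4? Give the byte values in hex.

E6 83 A6 E0 A6 97 E1 84 8E ED 84 A4 E6 81 95 F2 A8 8E B4 E3 83 B4

U+60E6: 3-byte form → E6 83 A6.
U+0997: 3-byte form → E0 A6 97.
U+110E: 3-byte form → E1 84 8E.
U+D124: 3-byte form → ED 84 A4.
U+6055: 3-byte form → E6 81 95.
U+A83B4: 4-byte form → F2 A8 8E B4.
U+30F4: 3-byte form → E3 83 B4.
Concatenated (22 bytes): E6 83 A6 E0 A6 97 E1 84 8E ED 84 A4 E6 81 95 F2 A8 8E B4 E3 83 B4.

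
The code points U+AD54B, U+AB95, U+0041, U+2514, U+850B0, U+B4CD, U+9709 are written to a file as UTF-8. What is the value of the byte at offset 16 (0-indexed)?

0x93

U+AD54B → 4-byte form F2 AD 95 8B at offsets 0–3.
U+AB95 → 3-byte form EA AE 95 at offsets 4–6.
U+0041 → 1-byte form 41 at offsets 7–7.
U+2514 → 3-byte form E2 94 94 at offsets 8–10.
U+850B0 → 4-byte form F2 85 82 B0 at offsets 11–14.
U+B4CD → 3-byte form EB 93 8D at offsets 15–17.
Offset 16 falls in char 6's range; it's byte 2 of EB 93 8D = 0x93.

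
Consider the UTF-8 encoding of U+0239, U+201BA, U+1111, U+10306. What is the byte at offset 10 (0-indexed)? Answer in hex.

U+0239 → 2-byte form C8 B9 at offsets 0–1.
U+201BA → 4-byte form F0 A0 86 BA at offsets 2–5.
U+1111 → 3-byte form E1 84 91 at offsets 6–8.
U+10306 → 4-byte form F0 90 8C 86 at offsets 9–12.
Offset 10 falls in char 4's range; it's byte 2 of F0 90 8C 86 = 0x90.

0x90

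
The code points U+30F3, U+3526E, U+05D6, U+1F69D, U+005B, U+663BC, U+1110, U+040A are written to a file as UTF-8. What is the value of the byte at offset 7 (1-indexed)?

0xAE

1-indexed offset 7 is 0-indexed offset 6.
U+30F3 → 3-byte form E3 83 B3 at offsets 0–2.
U+3526E → 4-byte form F0 B5 89 AE at offsets 3–6.
Offset 6 falls in char 2's range; it's byte 4 of F0 B5 89 AE = 0xAE.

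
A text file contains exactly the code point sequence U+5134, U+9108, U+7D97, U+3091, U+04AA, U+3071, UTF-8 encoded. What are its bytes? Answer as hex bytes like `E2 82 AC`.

E5 84 B4 E9 84 88 E7 B6 97 E3 82 91 D2 AA E3 81 B1

U+5134: 3-byte form → E5 84 B4.
U+9108: 3-byte form → E9 84 88.
U+7D97: 3-byte form → E7 B6 97.
U+3091: 3-byte form → E3 82 91.
U+04AA: 2-byte form → D2 AA.
U+3071: 3-byte form → E3 81 B1.
Concatenated (17 bytes): E5 84 B4 E9 84 88 E7 B6 97 E3 82 91 D2 AA E3 81 B1.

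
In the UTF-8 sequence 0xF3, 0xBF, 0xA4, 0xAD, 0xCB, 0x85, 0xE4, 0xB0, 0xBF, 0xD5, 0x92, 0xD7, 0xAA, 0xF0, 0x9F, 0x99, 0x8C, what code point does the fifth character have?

U+05EA

Offset 0: leading byte 0xF3 = 11110011 → 4-byte char #1 = F3 BF A4 AD.
Offset 4: leading byte 0xCB = 11001011 → 2-byte char #2 = CB 85.
Offset 6: leading byte 0xE4 = 11100100 → 3-byte char #3 = E4 B0 BF.
Offset 9: leading byte 0xD5 = 11010101 → 2-byte char #4 = D5 92.
Offset 11: leading byte 0xD7 = 11010111 → 2-byte char #5 = D7 AA.
Leading byte 0xD7 = 11010111 matches 110xxxxx → 2-byte sequence.
Byte 1: 0xD7 = 11010111, payload 10111 (5 bits).
Byte 2: 0xAA = 10101010 (10xxxxxx ✓), payload 101010.
Concatenate: 10111101010 = 0x5EA (11 bits → U+05EA).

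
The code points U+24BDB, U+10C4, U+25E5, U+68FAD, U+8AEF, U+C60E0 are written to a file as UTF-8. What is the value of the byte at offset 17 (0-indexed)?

0xF3

U+24BDB → 4-byte form F0 A4 AF 9B at offsets 0–3.
U+10C4 → 3-byte form E1 83 84 at offsets 4–6.
U+25E5 → 3-byte form E2 97 A5 at offsets 7–9.
U+68FAD → 4-byte form F1 A8 BE AD at offsets 10–13.
U+8AEF → 3-byte form E8 AB AF at offsets 14–16.
U+C60E0 → 4-byte form F3 86 83 A0 at offsets 17–20.
Offset 17 falls in char 6's range; it's byte 1 of F3 86 83 A0 = 0xF3.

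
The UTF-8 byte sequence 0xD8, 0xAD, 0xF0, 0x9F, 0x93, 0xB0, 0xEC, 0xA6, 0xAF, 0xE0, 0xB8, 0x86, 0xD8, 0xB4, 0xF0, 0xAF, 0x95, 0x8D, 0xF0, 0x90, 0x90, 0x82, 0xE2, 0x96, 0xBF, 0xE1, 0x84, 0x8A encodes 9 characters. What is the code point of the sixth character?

Offset 0: leading byte 0xD8 = 11011000 → 2-byte char #1 = D8 AD.
Offset 2: leading byte 0xF0 = 11110000 → 4-byte char #2 = F0 9F 93 B0.
Offset 6: leading byte 0xEC = 11101100 → 3-byte char #3 = EC A6 AF.
Offset 9: leading byte 0xE0 = 11100000 → 3-byte char #4 = E0 B8 86.
Offset 12: leading byte 0xD8 = 11011000 → 2-byte char #5 = D8 B4.
Offset 14: leading byte 0xF0 = 11110000 → 4-byte char #6 = F0 AF 95 8D.
Leading byte 0xF0 = 11110000 matches 11110xxx → 4-byte sequence.
Byte 1: 0xF0 = 11110000, payload 000 (3 bits).
Byte 2: 0xAF = 10101111 (10xxxxxx ✓), payload 101111.
Byte 3: 0x95 = 10010101 (10xxxxxx ✓), payload 010101.
Byte 4: 0x8D = 10001101 (10xxxxxx ✓), payload 001101.
Concatenate: 000101111010101001101 = 0x2F54D (21 bits → U+2F54D).

U+2F54D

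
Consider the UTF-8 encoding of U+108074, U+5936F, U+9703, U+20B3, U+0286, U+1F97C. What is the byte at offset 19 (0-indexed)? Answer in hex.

U+108074 → 4-byte form F4 88 81 B4 at offsets 0–3.
U+5936F → 4-byte form F1 99 8D AF at offsets 4–7.
U+9703 → 3-byte form E9 9C 83 at offsets 8–10.
U+20B3 → 3-byte form E2 82 B3 at offsets 11–13.
U+0286 → 2-byte form CA 86 at offsets 14–15.
U+1F97C → 4-byte form F0 9F A5 BC at offsets 16–19.
Offset 19 falls in char 6's range; it's byte 4 of F0 9F A5 BC = 0xBC.

0xBC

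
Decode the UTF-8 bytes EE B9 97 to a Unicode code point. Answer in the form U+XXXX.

U+EE57

Leading byte 0xEE = 11101110 matches 1110xxxx → 3-byte sequence.
Byte 1: 0xEE = 11101110, payload 1110 (4 bits).
Byte 2: 0xB9 = 10111001 (10xxxxxx ✓), payload 111001.
Byte 3: 0x97 = 10010111 (10xxxxxx ✓), payload 010111.
Concatenate: 1110111001010111 = 0xEE57 (16 bits → U+EE57).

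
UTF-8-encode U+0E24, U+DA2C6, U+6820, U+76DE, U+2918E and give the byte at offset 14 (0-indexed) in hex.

U+0E24 → 3-byte form E0 B8 A4 at offsets 0–2.
U+DA2C6 → 4-byte form F3 9A 8B 86 at offsets 3–6.
U+6820 → 3-byte form E6 A0 A0 at offsets 7–9.
U+76DE → 3-byte form E7 9B 9E at offsets 10–12.
U+2918E → 4-byte form F0 A9 86 8E at offsets 13–16.
Offset 14 falls in char 5's range; it's byte 2 of F0 A9 86 8E = 0xA9.

0xA9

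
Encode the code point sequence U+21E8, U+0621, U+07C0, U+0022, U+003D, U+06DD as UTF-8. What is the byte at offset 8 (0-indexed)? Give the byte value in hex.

0x3D

U+21E8 → 3-byte form E2 87 A8 at offsets 0–2.
U+0621 → 2-byte form D8 A1 at offsets 3–4.
U+07C0 → 2-byte form DF 80 at offsets 5–6.
U+0022 → 1-byte form 22 at offsets 7–7.
U+003D → 1-byte form 3D at offsets 8–8.
Offset 8 falls in char 5's range; it's byte 1 of 3D = 0x3D.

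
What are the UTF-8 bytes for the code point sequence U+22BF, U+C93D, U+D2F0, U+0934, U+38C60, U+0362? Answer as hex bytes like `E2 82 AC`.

E2 8A BF EC A4 BD ED 8B B0 E0 A4 B4 F0 B8 B1 A0 CD A2

U+22BF: 3-byte form → E2 8A BF.
U+C93D: 3-byte form → EC A4 BD.
U+D2F0: 3-byte form → ED 8B B0.
U+0934: 3-byte form → E0 A4 B4.
U+38C60: 4-byte form → F0 B8 B1 A0.
U+0362: 2-byte form → CD A2.
Concatenated (18 bytes): E2 8A BF EC A4 BD ED 8B B0 E0 A4 B4 F0 B8 B1 A0 CD A2.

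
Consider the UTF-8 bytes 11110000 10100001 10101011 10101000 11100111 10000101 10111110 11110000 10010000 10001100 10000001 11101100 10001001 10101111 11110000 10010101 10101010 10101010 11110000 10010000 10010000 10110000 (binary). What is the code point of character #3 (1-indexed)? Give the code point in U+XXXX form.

Offset 0: leading byte 0xF0 = 11110000 → 4-byte char #1 = F0 A1 AB A8.
Offset 4: leading byte 0xE7 = 11100111 → 3-byte char #2 = E7 85 BE.
Offset 7: leading byte 0xF0 = 11110000 → 4-byte char #3 = F0 90 8C 81.
Leading byte 0xF0 = 11110000 matches 11110xxx → 4-byte sequence.
Byte 1: 0xF0 = 11110000, payload 000 (3 bits).
Byte 2: 0x90 = 10010000 (10xxxxxx ✓), payload 010000.
Byte 3: 0x8C = 10001100 (10xxxxxx ✓), payload 001100.
Byte 4: 0x81 = 10000001 (10xxxxxx ✓), payload 000001.
Concatenate: 000010000001100000001 = 0x10301 (21 bits → U+10301).

U+10301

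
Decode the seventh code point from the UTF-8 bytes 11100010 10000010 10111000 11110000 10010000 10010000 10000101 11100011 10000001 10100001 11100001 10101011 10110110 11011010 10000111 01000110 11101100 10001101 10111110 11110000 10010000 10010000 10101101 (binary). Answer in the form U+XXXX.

Offset 0: leading byte 0xE2 = 11100010 → 3-byte char #1 = E2 82 B8.
Offset 3: leading byte 0xF0 = 11110000 → 4-byte char #2 = F0 90 90 85.
Offset 7: leading byte 0xE3 = 11100011 → 3-byte char #3 = E3 81 A1.
Offset 10: leading byte 0xE1 = 11100001 → 3-byte char #4 = E1 AB B6.
Offset 13: leading byte 0xDA = 11011010 → 2-byte char #5 = DA 87.
Offset 15: leading byte 0x46 = 01000110 → 1-byte char #6 = 46.
Offset 16: leading byte 0xEC = 11101100 → 3-byte char #7 = EC 8D BE.
Leading byte 0xEC = 11101100 matches 1110xxxx → 3-byte sequence.
Byte 1: 0xEC = 11101100, payload 1100 (4 bits).
Byte 2: 0x8D = 10001101 (10xxxxxx ✓), payload 001101.
Byte 3: 0xBE = 10111110 (10xxxxxx ✓), payload 111110.
Concatenate: 1100001101111110 = 0xC37E (16 bits → U+C37E).

U+C37E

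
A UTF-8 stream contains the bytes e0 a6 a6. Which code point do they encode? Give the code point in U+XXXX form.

Leading byte 0xE0 = 11100000 matches 1110xxxx → 3-byte sequence.
Byte 1: 0xE0 = 11100000, payload 0000 (4 bits).
Byte 2: 0xA6 = 10100110 (10xxxxxx ✓), payload 100110.
Byte 3: 0xA6 = 10100110 (10xxxxxx ✓), payload 100110.
Concatenate: 0000100110100110 = 0x9A6 (16 bits → U+09A6).

U+09A6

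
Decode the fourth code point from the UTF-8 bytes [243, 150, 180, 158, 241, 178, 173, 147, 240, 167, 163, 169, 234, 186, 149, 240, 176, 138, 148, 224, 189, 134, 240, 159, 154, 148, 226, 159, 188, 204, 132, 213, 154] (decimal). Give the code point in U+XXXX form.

Offset 0: leading byte 0xF3 = 11110011 → 4-byte char #1 = F3 96 B4 9E.
Offset 4: leading byte 0xF1 = 11110001 → 4-byte char #2 = F1 B2 AD 93.
Offset 8: leading byte 0xF0 = 11110000 → 4-byte char #3 = F0 A7 A3 A9.
Offset 12: leading byte 0xEA = 11101010 → 3-byte char #4 = EA BA 95.
Leading byte 0xEA = 11101010 matches 1110xxxx → 3-byte sequence.
Byte 1: 0xEA = 11101010, payload 1010 (4 bits).
Byte 2: 0xBA = 10111010 (10xxxxxx ✓), payload 111010.
Byte 3: 0x95 = 10010101 (10xxxxxx ✓), payload 010101.
Concatenate: 1010111010010101 = 0xAE95 (16 bits → U+AE95).

U+AE95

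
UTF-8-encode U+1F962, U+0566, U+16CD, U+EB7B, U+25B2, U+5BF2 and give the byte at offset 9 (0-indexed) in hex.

0xEE

U+1F962 → 4-byte form F0 9F A5 A2 at offsets 0–3.
U+0566 → 2-byte form D5 A6 at offsets 4–5.
U+16CD → 3-byte form E1 9B 8D at offsets 6–8.
U+EB7B → 3-byte form EE AD BB at offsets 9–11.
Offset 9 falls in char 4's range; it's byte 1 of EE AD BB = 0xEE.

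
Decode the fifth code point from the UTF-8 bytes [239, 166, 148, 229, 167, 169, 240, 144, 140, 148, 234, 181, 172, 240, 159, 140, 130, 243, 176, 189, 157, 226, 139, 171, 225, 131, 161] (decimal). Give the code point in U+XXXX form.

U+1F302

Offset 0: leading byte 0xEF = 11101111 → 3-byte char #1 = EF A6 94.
Offset 3: leading byte 0xE5 = 11100101 → 3-byte char #2 = E5 A7 A9.
Offset 6: leading byte 0xF0 = 11110000 → 4-byte char #3 = F0 90 8C 94.
Offset 10: leading byte 0xEA = 11101010 → 3-byte char #4 = EA B5 AC.
Offset 13: leading byte 0xF0 = 11110000 → 4-byte char #5 = F0 9F 8C 82.
Leading byte 0xF0 = 11110000 matches 11110xxx → 4-byte sequence.
Byte 1: 0xF0 = 11110000, payload 000 (3 bits).
Byte 2: 0x9F = 10011111 (10xxxxxx ✓), payload 011111.
Byte 3: 0x8C = 10001100 (10xxxxxx ✓), payload 001100.
Byte 4: 0x82 = 10000010 (10xxxxxx ✓), payload 000010.
Concatenate: 000011111001100000010 = 0x1F302 (21 bits → U+1F302).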